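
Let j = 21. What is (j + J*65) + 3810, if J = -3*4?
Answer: 3051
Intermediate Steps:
J = -12
(j + J*65) + 3810 = (21 - 12*65) + 3810 = (21 - 780) + 3810 = -759 + 3810 = 3051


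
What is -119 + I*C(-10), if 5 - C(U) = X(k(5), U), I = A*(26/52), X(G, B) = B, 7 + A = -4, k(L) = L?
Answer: -403/2 ≈ -201.50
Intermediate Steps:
A = -11 (A = -7 - 4 = -11)
I = -11/2 (I = -286/52 = -11*1/2 = -11/2 ≈ -5.5000)
C(U) = 5 - U
-119 + I*C(-10) = -119 - 11*(5 - 1*(-10))/2 = -119 - 11*(5 + 10)/2 = -119 - 11/2*15 = -119 - 165/2 = -403/2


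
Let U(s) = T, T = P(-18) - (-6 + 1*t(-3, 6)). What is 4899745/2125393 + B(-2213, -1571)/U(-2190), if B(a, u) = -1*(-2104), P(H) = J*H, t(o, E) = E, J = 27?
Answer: -1045275401/516470499 ≈ -2.0239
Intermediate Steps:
P(H) = 27*H
T = -486 (T = 27*(-18) - (-6 + 1*6) = -486 - (-6 + 6) = -486 - 1*0 = -486 + 0 = -486)
B(a, u) = 2104
U(s) = -486
4899745/2125393 + B(-2213, -1571)/U(-2190) = 4899745/2125393 + 2104/(-486) = 4899745*(1/2125393) + 2104*(-1/486) = 4899745/2125393 - 1052/243 = -1045275401/516470499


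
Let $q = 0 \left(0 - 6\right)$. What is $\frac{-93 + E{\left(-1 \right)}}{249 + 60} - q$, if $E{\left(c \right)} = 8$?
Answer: $- \frac{85}{309} \approx -0.27508$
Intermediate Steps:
$q = 0$ ($q = 0 \left(-6\right) = 0$)
$\frac{-93 + E{\left(-1 \right)}}{249 + 60} - q = \frac{-93 + 8}{249 + 60} - 0 = - \frac{85}{309} + 0 = - \frac{85}{309}$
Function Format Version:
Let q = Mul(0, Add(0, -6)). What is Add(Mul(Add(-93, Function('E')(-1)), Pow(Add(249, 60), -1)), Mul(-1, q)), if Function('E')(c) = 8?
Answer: Rational(-85, 309) ≈ -0.27508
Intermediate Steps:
q = 0 (q = Mul(0, -6) = 0)
Add(Mul(Add(-93, Function('E')(-1)), Pow(Add(249, 60), -1)), Mul(-1, q)) = Add(Mul(Add(-93, 8), Pow(Add(249, 60), -1)), Mul(-1, 0)) = Add(Mul(-85, Pow(309, -1)), 0) = Add(Mul(-85, Rational(1, 309)), 0) = Add(Rational(-85, 309), 0) = Rational(-85, 309)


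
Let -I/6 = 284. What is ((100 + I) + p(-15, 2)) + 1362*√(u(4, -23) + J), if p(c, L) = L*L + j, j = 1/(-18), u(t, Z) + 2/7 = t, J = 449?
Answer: -28801/18 + 1362*√22183/7 ≈ 27379.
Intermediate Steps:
u(t, Z) = -2/7 + t
I = -1704 (I = -6*284 = -1704)
j = -1/18 ≈ -0.055556
p(c, L) = -1/18 + L² (p(c, L) = L*L - 1/18 = L² - 1/18 = -1/18 + L²)
((100 + I) + p(-15, 2)) + 1362*√(u(4, -23) + J) = ((100 - 1704) + (-1/18 + 2²)) + 1362*√((-2/7 + 4) + 449) = (-1604 + (-1/18 + 4)) + 1362*√(26/7 + 449) = (-1604 + 71/18) + 1362*√(3169/7) = -28801/18 + 1362*(√22183/7) = -28801/18 + 1362*√22183/7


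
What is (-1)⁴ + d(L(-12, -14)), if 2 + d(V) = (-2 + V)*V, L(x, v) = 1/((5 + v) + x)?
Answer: -398/441 ≈ -0.90249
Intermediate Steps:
L(x, v) = 1/(5 + v + x)
d(V) = -2 + V*(-2 + V) (d(V) = -2 + (-2 + V)*V = -2 + V*(-2 + V))
(-1)⁴ + d(L(-12, -14)) = (-1)⁴ + (-2 + (1/(5 - 14 - 12))² - 2/(5 - 14 - 12)) = 1 + (-2 + (1/(-21))² - 2/(-21)) = 1 + (-2 + (-1/21)² - 2*(-1/21)) = 1 + (-2 + 1/441 + 2/21) = 1 - 839/441 = -398/441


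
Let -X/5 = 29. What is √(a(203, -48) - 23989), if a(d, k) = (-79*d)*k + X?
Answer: √745642 ≈ 863.51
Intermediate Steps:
X = -145 (X = -5*29 = -145)
a(d, k) = -145 - 79*d*k (a(d, k) = (-79*d)*k - 145 = -79*d*k - 145 = -145 - 79*d*k)
√(a(203, -48) - 23989) = √((-145 - 79*203*(-48)) - 23989) = √((-145 + 769776) - 23989) = √(769631 - 23989) = √745642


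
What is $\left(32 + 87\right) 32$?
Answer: $3808$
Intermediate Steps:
$\left(32 + 87\right) 32 = 119 \cdot 32 = 3808$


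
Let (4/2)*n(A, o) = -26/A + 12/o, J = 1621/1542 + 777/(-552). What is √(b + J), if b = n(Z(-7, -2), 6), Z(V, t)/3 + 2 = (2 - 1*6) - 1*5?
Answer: √70184577694/260084 ≈ 1.0186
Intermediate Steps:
Z(V, t) = -33 (Z(V, t) = -6 + 3*((2 - 1*6) - 1*5) = -6 + 3*((2 - 6) - 5) = -6 + 3*(-4 - 5) = -6 + 3*(-9) = -6 - 27 = -33)
J = -50557/141864 (J = 1621*(1/1542) + 777*(-1/552) = 1621/1542 - 259/184 = -50557/141864 ≈ -0.35638)
n(A, o) = -13/A + 6/o (n(A, o) = (-26/A + 12/o)/2 = -13/A + 6/o)
b = 46/33 (b = -13/(-33) + 6/6 = -13*(-1/33) + 6*(⅙) = 13/33 + 1 = 46/33 ≈ 1.3939)
√(b + J) = √(46/33 - 50557/141864) = √(539707/520168) = √70184577694/260084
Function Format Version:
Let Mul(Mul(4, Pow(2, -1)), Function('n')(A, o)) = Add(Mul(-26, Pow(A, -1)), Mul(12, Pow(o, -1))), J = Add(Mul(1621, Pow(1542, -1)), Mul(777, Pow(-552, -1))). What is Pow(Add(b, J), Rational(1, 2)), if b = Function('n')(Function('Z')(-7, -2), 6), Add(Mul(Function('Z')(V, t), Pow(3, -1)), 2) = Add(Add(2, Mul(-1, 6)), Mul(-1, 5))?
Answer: Mul(Rational(1, 260084), Pow(70184577694, Rational(1, 2))) ≈ 1.0186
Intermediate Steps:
Function('Z')(V, t) = -33 (Function('Z')(V, t) = Add(-6, Mul(3, Add(Add(2, Mul(-1, 6)), Mul(-1, 5)))) = Add(-6, Mul(3, Add(Add(2, -6), -5))) = Add(-6, Mul(3, Add(-4, -5))) = Add(-6, Mul(3, -9)) = Add(-6, -27) = -33)
J = Rational(-50557, 141864) (J = Add(Mul(1621, Rational(1, 1542)), Mul(777, Rational(-1, 552))) = Add(Rational(1621, 1542), Rational(-259, 184)) = Rational(-50557, 141864) ≈ -0.35638)
Function('n')(A, o) = Add(Mul(-13, Pow(A, -1)), Mul(6, Pow(o, -1))) (Function('n')(A, o) = Mul(Rational(1, 2), Add(Mul(-26, Pow(A, -1)), Mul(12, Pow(o, -1)))) = Add(Mul(-13, Pow(A, -1)), Mul(6, Pow(o, -1))))
b = Rational(46, 33) (b = Add(Mul(-13, Pow(-33, -1)), Mul(6, Pow(6, -1))) = Add(Mul(-13, Rational(-1, 33)), Mul(6, Rational(1, 6))) = Add(Rational(13, 33), 1) = Rational(46, 33) ≈ 1.3939)
Pow(Add(b, J), Rational(1, 2)) = Pow(Add(Rational(46, 33), Rational(-50557, 141864)), Rational(1, 2)) = Pow(Rational(539707, 520168), Rational(1, 2)) = Mul(Rational(1, 260084), Pow(70184577694, Rational(1, 2)))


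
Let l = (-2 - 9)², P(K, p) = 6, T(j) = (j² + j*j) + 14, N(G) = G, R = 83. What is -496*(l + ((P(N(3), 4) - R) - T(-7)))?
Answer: 33728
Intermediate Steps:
T(j) = 14 + 2*j² (T(j) = (j² + j²) + 14 = 2*j² + 14 = 14 + 2*j²)
l = 121 (l = (-11)² = 121)
-496*(l + ((P(N(3), 4) - R) - T(-7))) = -496*(121 + ((6 - 1*83) - (14 + 2*(-7)²))) = -496*(121 + ((6 - 83) - (14 + 2*49))) = -496*(121 + (-77 - (14 + 98))) = -496*(121 + (-77 - 1*112)) = -496*(121 + (-77 - 112)) = -496*(121 - 189) = -496*(-68) = 33728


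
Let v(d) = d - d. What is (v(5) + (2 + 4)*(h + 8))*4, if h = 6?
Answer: 336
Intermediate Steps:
v(d) = 0
(v(5) + (2 + 4)*(h + 8))*4 = (0 + (2 + 4)*(6 + 8))*4 = (0 + 6*14)*4 = (0 + 84)*4 = 84*4 = 336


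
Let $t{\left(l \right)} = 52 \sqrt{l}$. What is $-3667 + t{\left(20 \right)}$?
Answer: $-3667 + 104 \sqrt{5} \approx -3434.4$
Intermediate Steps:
$-3667 + t{\left(20 \right)} = -3667 + 52 \sqrt{20} = -3667 + 52 \cdot 2 \sqrt{5} = -3667 + 104 \sqrt{5}$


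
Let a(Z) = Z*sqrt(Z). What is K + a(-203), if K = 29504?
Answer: 29504 - 203*I*sqrt(203) ≈ 29504.0 - 2892.3*I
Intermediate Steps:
a(Z) = Z**(3/2)
K + a(-203) = 29504 + (-203)**(3/2) = 29504 - 203*I*sqrt(203)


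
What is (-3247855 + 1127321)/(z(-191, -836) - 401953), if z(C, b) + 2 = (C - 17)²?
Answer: 2120534/358691 ≈ 5.9119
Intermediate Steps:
z(C, b) = -2 + (-17 + C)² (z(C, b) = -2 + (C - 17)² = -2 + (-17 + C)²)
(-3247855 + 1127321)/(z(-191, -836) - 401953) = (-3247855 + 1127321)/((-2 + (-17 - 191)²) - 401953) = -2120534/((-2 + (-208)²) - 401953) = -2120534/((-2 + 43264) - 401953) = -2120534/(43262 - 401953) = -2120534/(-358691) = -2120534*(-1/358691) = 2120534/358691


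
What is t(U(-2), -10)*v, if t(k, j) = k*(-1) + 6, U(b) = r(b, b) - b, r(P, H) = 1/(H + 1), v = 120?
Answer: 600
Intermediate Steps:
r(P, H) = 1/(1 + H)
U(b) = 1/(1 + b) - b
t(k, j) = 6 - k (t(k, j) = -k + 6 = 6 - k)
t(U(-2), -10)*v = (6 - (1 - 1*(-2)*(1 - 2))/(1 - 2))*120 = (6 - (1 - 1*(-2)*(-1))/(-1))*120 = (6 - (-1)*(1 - 2))*120 = (6 - (-1)*(-1))*120 = (6 - 1*1)*120 = (6 - 1)*120 = 5*120 = 600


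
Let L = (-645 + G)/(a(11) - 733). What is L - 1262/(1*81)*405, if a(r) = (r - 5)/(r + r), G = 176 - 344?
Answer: -50849657/8060 ≈ -6308.9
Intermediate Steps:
G = -168
a(r) = (-5 + r)/(2*r) (a(r) = (-5 + r)/((2*r)) = (-5 + r)*(1/(2*r)) = (-5 + r)/(2*r))
L = 8943/8060 (L = (-645 - 168)/((1/2)*(-5 + 11)/11 - 733) = -813/((1/2)*(1/11)*6 - 733) = -813/(3/11 - 733) = -813/(-8060/11) = -813*(-11/8060) = 8943/8060 ≈ 1.1096)
L - 1262/(1*81)*405 = 8943/8060 - 1262/(1*81)*405 = 8943/8060 - 1262/81*405 = 8943/8060 - 6310 = -50849657/8060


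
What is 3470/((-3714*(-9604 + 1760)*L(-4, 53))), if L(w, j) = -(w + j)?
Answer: -1735/713749092 ≈ -2.4308e-6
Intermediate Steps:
L(w, j) = -j - w (L(w, j) = -(j + w) = -j - w)
3470/((-3714*(-9604 + 1760)*L(-4, 53))) = 3470/((-3714*(-9604 + 1760)*(-1*53 - 1*(-4)))) = 3470/((-3714/(1/((-7844)*(-53 + 4))))) = 3470/((-3714/((-1/7844/(-49))))) = 3470/((-3714/((-1/7844*(-1/49))))) = 3470/((-3714/1/384356)) = 3470/((-3714*384356)) = 3470/(-1427498184) = 3470*(-1/1427498184) = -1735/713749092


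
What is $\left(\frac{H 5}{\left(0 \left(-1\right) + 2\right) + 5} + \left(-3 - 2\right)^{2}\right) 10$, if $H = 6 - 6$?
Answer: $250$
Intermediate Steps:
$H = 0$ ($H = 6 - 6 = 0$)
$\left(\frac{H 5}{\left(0 \left(-1\right) + 2\right) + 5} + \left(-3 - 2\right)^{2}\right) 10 = \left(\frac{0 \cdot 5}{\left(0 \left(-1\right) + 2\right) + 5} + \left(-3 - 2\right)^{2}\right) 10 = \left(\frac{0}{\left(0 + 2\right) + 5} + \left(-5\right)^{2}\right) 10 = \left(\frac{0}{2 + 5} + 25\right) 10 = \left(\frac{0}{7} + 25\right) 10 = \left(0 \cdot \frac{1}{7} + 25\right) 10 = \left(0 + 25\right) 10 = 25 \cdot 10 = 250$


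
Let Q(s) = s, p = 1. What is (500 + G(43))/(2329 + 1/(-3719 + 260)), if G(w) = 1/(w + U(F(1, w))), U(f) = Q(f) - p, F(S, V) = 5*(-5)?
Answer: 29404959/136952170 ≈ 0.21471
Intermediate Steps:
F(S, V) = -25
U(f) = -1 + f (U(f) = f - 1*1 = f - 1 = -1 + f)
G(w) = 1/(-26 + w) (G(w) = 1/(w + (-1 - 25)) = 1/(w - 26) = 1/(-26 + w))
(500 + G(43))/(2329 + 1/(-3719 + 260)) = (500 + 1/(-26 + 43))/(2329 + 1/(-3719 + 260)) = (500 + 1/17)/(2329 + 1/(-3459)) = (500 + 1/17)/(2329 - 1/3459) = 8501/(17*(8056010/3459)) = (8501/17)*(3459/8056010) = 29404959/136952170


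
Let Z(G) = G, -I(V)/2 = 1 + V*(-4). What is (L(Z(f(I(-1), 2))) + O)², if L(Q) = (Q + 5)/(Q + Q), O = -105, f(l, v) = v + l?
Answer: 2812329/256 ≈ 10986.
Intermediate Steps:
I(V) = -2 + 8*V (I(V) = -2*(1 + V*(-4)) = -2*(1 - 4*V) = -2 + 8*V)
f(l, v) = l + v
L(Q) = (5 + Q)/(2*Q) (L(Q) = (5 + Q)/((2*Q)) = (5 + Q)*(1/(2*Q)) = (5 + Q)/(2*Q))
(L(Z(f(I(-1), 2))) + O)² = ((5 + ((-2 + 8*(-1)) + 2))/(2*((-2 + 8*(-1)) + 2)) - 105)² = ((5 + ((-2 - 8) + 2))/(2*((-2 - 8) + 2)) - 105)² = ((5 + (-10 + 2))/(2*(-10 + 2)) - 105)² = ((½)*(5 - 8)/(-8) - 105)² = ((½)*(-⅛)*(-3) - 105)² = (3/16 - 105)² = (-1677/16)² = 2812329/256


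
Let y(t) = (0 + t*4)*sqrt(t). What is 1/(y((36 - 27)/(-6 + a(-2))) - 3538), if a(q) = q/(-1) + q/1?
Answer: I/(-3538*I + 3*sqrt(6)) ≈ -0.00028264 + 5.8706e-7*I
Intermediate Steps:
a(q) = 0 (a(q) = q*(-1) + q*1 = -q + q = 0)
y(t) = 4*t**(3/2) (y(t) = (0 + 4*t)*sqrt(t) = (4*t)*sqrt(t) = 4*t**(3/2))
1/(y((36 - 27)/(-6 + a(-2))) - 3538) = 1/(4*((36 - 27)/(-6 + 0))**(3/2) - 3538) = 1/(4*(9/(-6))**(3/2) - 3538) = 1/(4*(9*(-1/6))**(3/2) - 3538) = 1/(4*(-3/2)**(3/2) - 3538) = 1/(4*(-3*I*sqrt(6)/4) - 3538) = 1/(-3*I*sqrt(6) - 3538) = 1/(-3538 - 3*I*sqrt(6))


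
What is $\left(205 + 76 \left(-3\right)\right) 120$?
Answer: $-2760$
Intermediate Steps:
$\left(205 + 76 \left(-3\right)\right) 120 = \left(205 - 228\right) 120 = \left(-23\right) 120 = -2760$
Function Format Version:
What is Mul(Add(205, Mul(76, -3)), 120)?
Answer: -2760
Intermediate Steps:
Mul(Add(205, Mul(76, -3)), 120) = Mul(Add(205, -228), 120) = Mul(-23, 120) = -2760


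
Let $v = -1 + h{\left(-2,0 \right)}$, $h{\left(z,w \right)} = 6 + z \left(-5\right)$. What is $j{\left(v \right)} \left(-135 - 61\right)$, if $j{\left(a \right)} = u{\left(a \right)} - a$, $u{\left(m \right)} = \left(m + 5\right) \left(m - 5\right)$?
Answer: $-36260$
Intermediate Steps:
$h{\left(z,w \right)} = 6 - 5 z$
$v = 15$ ($v = -1 + \left(6 - -10\right) = -1 + \left(6 + 10\right) = -1 + 16 = 15$)
$u{\left(m \right)} = \left(-5 + m\right) \left(5 + m\right)$ ($u{\left(m \right)} = \left(5 + m\right) \left(-5 + m\right) = \left(-5 + m\right) \left(5 + m\right)$)
$j{\left(a \right)} = -25 + a^{2} - a$ ($j{\left(a \right)} = \left(-25 + a^{2}\right) - a = -25 + a^{2} - a$)
$j{\left(v \right)} \left(-135 - 61\right) = \left(-25 + 15^{2} - 15\right) \left(-135 - 61\right) = \left(-25 + 225 - 15\right) \left(-196\right) = 185 \left(-196\right) = -36260$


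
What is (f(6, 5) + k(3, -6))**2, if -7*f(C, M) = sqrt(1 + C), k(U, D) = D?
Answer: (42 + sqrt(7))**2/49 ≈ 40.678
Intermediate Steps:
f(C, M) = -sqrt(1 + C)/7
(f(6, 5) + k(3, -6))**2 = (-sqrt(1 + 6)/7 - 6)**2 = (-sqrt(7)/7 - 6)**2 = (-6 - sqrt(7)/7)**2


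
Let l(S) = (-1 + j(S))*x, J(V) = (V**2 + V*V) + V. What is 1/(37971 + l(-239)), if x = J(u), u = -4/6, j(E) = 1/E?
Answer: 717/27225047 ≈ 2.6336e-5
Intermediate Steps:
u = -2/3 (u = -4*1/6 = -2/3 ≈ -0.66667)
J(V) = V + 2*V**2 (J(V) = (V**2 + V**2) + V = 2*V**2 + V = V + 2*V**2)
x = 2/9 (x = -2*(1 + 2*(-2/3))/3 = -2*(1 - 4/3)/3 = -2/3*(-1/3) = 2/9 ≈ 0.22222)
l(S) = -2/9 + 2/(9*S) (l(S) = (-1 + 1/S)*(2/9) = -2/9 + 2/(9*S))
1/(37971 + l(-239)) = 1/(37971 + (2/9)*(1 - 1*(-239))/(-239)) = 1/(37971 + (2/9)*(-1/239)*(1 + 239)) = 1/(37971 + (2/9)*(-1/239)*240) = 1/(37971 - 160/717) = 1/(27225047/717) = 717/27225047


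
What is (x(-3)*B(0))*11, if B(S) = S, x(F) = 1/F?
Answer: 0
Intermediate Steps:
x(F) = 1/F
(x(-3)*B(0))*11 = (0/(-3))*11 = -1/3*0*11 = 0*11 = 0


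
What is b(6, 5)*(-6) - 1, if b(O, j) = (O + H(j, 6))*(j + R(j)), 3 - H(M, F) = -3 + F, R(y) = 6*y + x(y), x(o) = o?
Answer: -1441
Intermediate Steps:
R(y) = 7*y (R(y) = 6*y + y = 7*y)
H(M, F) = 6 - F (H(M, F) = 3 - (-3 + F) = 3 + (3 - F) = 6 - F)
b(O, j) = 8*O*j (b(O, j) = (O + (6 - 1*6))*(j + 7*j) = (O + (6 - 6))*(8*j) = (O + 0)*(8*j) = O*(8*j) = 8*O*j)
b(6, 5)*(-6) - 1 = (8*6*5)*(-6) - 1 = 240*(-6) - 1 = -1440 - 1 = -1441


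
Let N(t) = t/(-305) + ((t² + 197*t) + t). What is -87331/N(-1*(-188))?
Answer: -26635955/22133052 ≈ -1.2034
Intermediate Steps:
N(t) = t² + 60389*t/305 (N(t) = -t/305 + (t² + 198*t) = t² + 60389*t/305)
-87331/N(-1*(-188)) = -87331*305/(188*(60389 + 305*(-1*(-188)))) = -87331*305/(188*(60389 + 305*188)) = -87331*305/(188*(60389 + 57340)) = -87331/((1/305)*188*117729) = -87331/22133052/305 = -87331*305/22133052 = -26635955/22133052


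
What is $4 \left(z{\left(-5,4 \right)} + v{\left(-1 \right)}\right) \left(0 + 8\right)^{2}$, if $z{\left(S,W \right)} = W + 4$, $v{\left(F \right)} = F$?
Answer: $1792$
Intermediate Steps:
$z{\left(S,W \right)} = 4 + W$
$4 \left(z{\left(-5,4 \right)} + v{\left(-1 \right)}\right) \left(0 + 8\right)^{2} = 4 \left(\left(4 + 4\right) - 1\right) \left(0 + 8\right)^{2} = 4 \left(8 - 1\right) 8^{2} = 4 \cdot 7 \cdot 64 = 28 \cdot 64 = 1792$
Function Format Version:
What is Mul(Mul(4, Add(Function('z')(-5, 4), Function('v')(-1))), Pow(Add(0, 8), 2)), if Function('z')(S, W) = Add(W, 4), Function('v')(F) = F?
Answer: 1792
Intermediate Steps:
Function('z')(S, W) = Add(4, W)
Mul(Mul(4, Add(Function('z')(-5, 4), Function('v')(-1))), Pow(Add(0, 8), 2)) = Mul(Mul(4, Add(Add(4, 4), -1)), Pow(Add(0, 8), 2)) = Mul(Mul(4, Add(8, -1)), Pow(8, 2)) = Mul(Mul(4, 7), 64) = Mul(28, 64) = 1792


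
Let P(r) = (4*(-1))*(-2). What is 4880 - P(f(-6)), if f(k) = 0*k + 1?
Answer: 4872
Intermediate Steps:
f(k) = 1 (f(k) = 0 + 1 = 1)
P(r) = 8 (P(r) = -4*(-2) = 8)
4880 - P(f(-6)) = 4880 - 1*8 = 4880 - 8 = 4872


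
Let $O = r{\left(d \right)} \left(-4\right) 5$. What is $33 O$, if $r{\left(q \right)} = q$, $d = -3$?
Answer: $1980$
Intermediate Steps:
$O = 60$ ($O = \left(-3\right) \left(-4\right) 5 = 12 \cdot 5 = 60$)
$33 O = 33 \cdot 60 = 1980$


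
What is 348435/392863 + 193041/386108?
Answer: 7254214047/5230605076 ≈ 1.3869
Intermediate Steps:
348435/392863 + 193041/386108 = 348435*(1/392863) + 193041*(1/386108) = 12015/13547 + 193041/386108 = 7254214047/5230605076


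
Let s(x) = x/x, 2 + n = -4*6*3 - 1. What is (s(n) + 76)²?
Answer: 5929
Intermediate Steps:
n = -75 (n = -2 + (-4*6*3 - 1) = -2 + (-24*3 - 1) = -2 + (-72 - 1) = -2 - 73 = -75)
s(x) = 1
(s(n) + 76)² = (1 + 76)² = 77² = 5929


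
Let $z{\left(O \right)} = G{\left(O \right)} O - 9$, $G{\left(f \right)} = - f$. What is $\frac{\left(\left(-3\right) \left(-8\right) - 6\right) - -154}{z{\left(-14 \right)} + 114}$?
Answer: $- \frac{172}{91} \approx -1.8901$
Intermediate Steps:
$z{\left(O \right)} = -9 - O^{2}$ ($z{\left(O \right)} = - O O - 9 = - O^{2} - 9 = -9 - O^{2}$)
$\frac{\left(\left(-3\right) \left(-8\right) - 6\right) - -154}{z{\left(-14 \right)} + 114} = \frac{\left(\left(-3\right) \left(-8\right) - 6\right) - -154}{\left(-9 - \left(-14\right)^{2}\right) + 114} = \frac{\left(24 - 6\right) + 154}{\left(-9 - 196\right) + 114} = \frac{18 + 154}{\left(-9 - 196\right) + 114} = \frac{172}{-205 + 114} = \frac{172}{-91} = 172 \left(- \frac{1}{91}\right) = - \frac{172}{91}$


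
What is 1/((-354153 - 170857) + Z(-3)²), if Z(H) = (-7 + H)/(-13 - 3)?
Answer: -64/33600615 ≈ -1.9047e-6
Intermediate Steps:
Z(H) = 7/16 - H/16 (Z(H) = (-7 + H)/(-16) = (-7 + H)*(-1/16) = 7/16 - H/16)
1/((-354153 - 170857) + Z(-3)²) = 1/((-354153 - 170857) + (7/16 - 1/16*(-3))²) = 1/(-525010 + (7/16 + 3/16)²) = 1/(-525010 + (5/8)²) = 1/(-525010 + 25/64) = 1/(-33600615/64) = -64/33600615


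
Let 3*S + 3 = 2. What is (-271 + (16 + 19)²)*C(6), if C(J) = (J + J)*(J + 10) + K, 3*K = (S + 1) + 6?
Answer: 185288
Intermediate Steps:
S = -⅓ (S = -1 + (⅓)*2 = -1 + ⅔ = -⅓ ≈ -0.33333)
K = 20/9 (K = ((-⅓ + 1) + 6)/3 = (⅔ + 6)/3 = (⅓)*(20/3) = 20/9 ≈ 2.2222)
C(J) = 20/9 + 2*J*(10 + J) (C(J) = (J + J)*(J + 10) + 20/9 = (2*J)*(10 + J) + 20/9 = 2*J*(10 + J) + 20/9 = 20/9 + 2*J*(10 + J))
(-271 + (16 + 19)²)*C(6) = (-271 + (16 + 19)²)*(20/9 + 2*6² + 20*6) = (-271 + 35²)*(20/9 + 2*36 + 120) = (-271 + 1225)*(20/9 + 72 + 120) = 954*(1748/9) = 185288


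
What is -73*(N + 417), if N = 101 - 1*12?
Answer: -36938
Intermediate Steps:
N = 89 (N = 101 - 12 = 89)
-73*(N + 417) = -73*(89 + 417) = -73*506 = -36938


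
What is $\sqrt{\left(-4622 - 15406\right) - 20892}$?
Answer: $2 i \sqrt{10230} \approx 202.29 i$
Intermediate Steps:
$\sqrt{\left(-4622 - 15406\right) - 20892} = \sqrt{-20028 - 20892} = \sqrt{-40920} = 2 i \sqrt{10230}$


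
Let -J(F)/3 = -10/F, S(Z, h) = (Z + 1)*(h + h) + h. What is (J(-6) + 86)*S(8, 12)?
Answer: 18468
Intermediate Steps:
S(Z, h) = h + 2*h*(1 + Z) (S(Z, h) = (1 + Z)*(2*h) + h = 2*h*(1 + Z) + h = h + 2*h*(1 + Z))
J(F) = 30/F (J(F) = -(-30)/F = 30/F)
(J(-6) + 86)*S(8, 12) = (30/(-6) + 86)*(12*(3 + 2*8)) = (30*(-⅙) + 86)*(12*(3 + 16)) = (-5 + 86)*(12*19) = 81*228 = 18468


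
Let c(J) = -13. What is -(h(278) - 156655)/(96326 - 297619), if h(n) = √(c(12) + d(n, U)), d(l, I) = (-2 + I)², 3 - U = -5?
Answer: -156655/201293 + √23/201293 ≈ -0.77822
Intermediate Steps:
U = 8 (U = 3 - 1*(-5) = 3 + 5 = 8)
h(n) = √23 (h(n) = √(-13 + (-2 + 8)²) = √(-13 + 6²) = √(-13 + 36) = √23)
-(h(278) - 156655)/(96326 - 297619) = -(√23 - 156655)/(96326 - 297619) = -(-156655 + √23)/(-201293) = -(-156655 + √23)*(-1)/201293 = -(156655/201293 - √23/201293) = -156655/201293 + √23/201293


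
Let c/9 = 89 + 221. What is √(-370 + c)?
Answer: 22*√5 ≈ 49.193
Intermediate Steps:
c = 2790 (c = 9*(89 + 221) = 9*310 = 2790)
√(-370 + c) = √(-370 + 2790) = √2420 = 22*√5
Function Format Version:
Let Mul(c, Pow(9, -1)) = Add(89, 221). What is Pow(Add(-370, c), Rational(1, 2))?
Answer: Mul(22, Pow(5, Rational(1, 2))) ≈ 49.193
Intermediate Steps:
c = 2790 (c = Mul(9, Add(89, 221)) = Mul(9, 310) = 2790)
Pow(Add(-370, c), Rational(1, 2)) = Pow(Add(-370, 2790), Rational(1, 2)) = Pow(2420, Rational(1, 2)) = Mul(22, Pow(5, Rational(1, 2)))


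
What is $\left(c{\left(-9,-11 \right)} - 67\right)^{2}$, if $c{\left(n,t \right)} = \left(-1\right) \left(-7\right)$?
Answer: $3600$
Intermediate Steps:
$c{\left(n,t \right)} = 7$
$\left(c{\left(-9,-11 \right)} - 67\right)^{2} = \left(7 - 67\right)^{2} = \left(-60\right)^{2} = 3600$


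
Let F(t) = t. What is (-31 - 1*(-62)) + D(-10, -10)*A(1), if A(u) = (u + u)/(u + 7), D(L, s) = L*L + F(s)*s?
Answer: 81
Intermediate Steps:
D(L, s) = L² + s² (D(L, s) = L*L + s*s = L² + s²)
A(u) = 2*u/(7 + u) (A(u) = (2*u)/(7 + u) = 2*u/(7 + u))
(-31 - 1*(-62)) + D(-10, -10)*A(1) = (-31 - 1*(-62)) + ((-10)² + (-10)²)*(2*1/(7 + 1)) = (-31 + 62) + (100 + 100)*(2*1/8) = 31 + 200*(2*1*(⅛)) = 31 + 200*(¼) = 31 + 50 = 81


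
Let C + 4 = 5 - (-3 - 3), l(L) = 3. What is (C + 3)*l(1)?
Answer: 30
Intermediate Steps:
C = 7 (C = -4 + (5 - (-3 - 3)) = -4 + (5 - 1*(-6)) = -4 + (5 + 6) = -4 + 11 = 7)
(C + 3)*l(1) = (7 + 3)*3 = 10*3 = 30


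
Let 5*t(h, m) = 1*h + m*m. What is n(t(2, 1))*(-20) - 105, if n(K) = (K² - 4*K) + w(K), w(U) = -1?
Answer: -221/5 ≈ -44.200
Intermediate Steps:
t(h, m) = h/5 + m²/5 (t(h, m) = (1*h + m*m)/5 = (h + m²)/5 = h/5 + m²/5)
n(K) = -1 + K² - 4*K (n(K) = (K² - 4*K) - 1 = -1 + K² - 4*K)
n(t(2, 1))*(-20) - 105 = (-1 + ((⅕)*2 + (⅕)*1²)² - 4*((⅕)*2 + (⅕)*1²))*(-20) - 105 = (-1 + (⅖ + (⅕)*1)² - 4*(⅖ + (⅕)*1))*(-20) - 105 = (-1 + (⅖ + ⅕)² - 4*(⅖ + ⅕))*(-20) - 105 = (-1 + (⅗)² - 4*⅗)*(-20) - 105 = (-1 + 9/25 - 12/5)*(-20) - 105 = -76/25*(-20) - 105 = 304/5 - 105 = -221/5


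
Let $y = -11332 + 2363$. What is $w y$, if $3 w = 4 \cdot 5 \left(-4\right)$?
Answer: $\frac{717520}{3} \approx 2.3917 \cdot 10^{5}$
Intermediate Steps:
$y = -8969$
$w = - \frac{80}{3}$ ($w = \frac{4 \cdot 5 \left(-4\right)}{3} = \frac{20 \left(-4\right)}{3} = \frac{1}{3} \left(-80\right) = - \frac{80}{3} \approx -26.667$)
$w y = \left(- \frac{80}{3}\right) \left(-8969\right) = \frac{717520}{3}$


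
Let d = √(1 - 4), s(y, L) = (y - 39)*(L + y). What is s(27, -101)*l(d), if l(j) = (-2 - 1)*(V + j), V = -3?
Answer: 7992 - 2664*I*√3 ≈ 7992.0 - 4614.2*I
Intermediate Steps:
s(y, L) = (-39 + y)*(L + y)
d = I*√3 (d = √(-3) = I*√3 ≈ 1.732*I)
l(j) = 9 - 3*j (l(j) = (-2 - 1)*(-3 + j) = -3*(-3 + j) = 9 - 3*j)
s(27, -101)*l(d) = (27² - 39*(-101) - 39*27 - 101*27)*(9 - 3*I*√3) = (729 + 3939 - 1053 - 2727)*(9 - 3*I*√3) = 888*(9 - 3*I*√3) = 7992 - 2664*I*√3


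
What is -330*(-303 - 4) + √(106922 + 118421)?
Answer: 101310 + √225343 ≈ 1.0178e+5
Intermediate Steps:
-330*(-303 - 4) + √(106922 + 118421) = -330*(-307) + √225343 = 101310 + √225343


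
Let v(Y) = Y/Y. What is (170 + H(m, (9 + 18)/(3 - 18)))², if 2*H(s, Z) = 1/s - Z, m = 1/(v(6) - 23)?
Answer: 2556801/100 ≈ 25568.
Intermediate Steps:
v(Y) = 1
m = -1/22 (m = 1/(1 - 23) = 1/(-22) = -1/22 ≈ -0.045455)
H(s, Z) = 1/(2*s) - Z/2 (H(s, Z) = (1/s - Z)/2 = 1/(2*s) - Z/2)
(170 + H(m, (9 + 18)/(3 - 18)))² = (170 + (1 - 1*(9 + 18)/(3 - 18)*(-1/22))/(2*(-1/22)))² = (170 + (½)*(-22)*(1 - 1*27/(-15)*(-1/22)))² = (170 + (½)*(-22)*(1 - 1*27*(-1/15)*(-1/22)))² = (170 + (½)*(-22)*(1 - 1*(-9/5)*(-1/22)))² = (170 + (½)*(-22)*(1 - 9/110))² = (170 + (½)*(-22)*(101/110))² = (170 - 101/10)² = (1599/10)² = 2556801/100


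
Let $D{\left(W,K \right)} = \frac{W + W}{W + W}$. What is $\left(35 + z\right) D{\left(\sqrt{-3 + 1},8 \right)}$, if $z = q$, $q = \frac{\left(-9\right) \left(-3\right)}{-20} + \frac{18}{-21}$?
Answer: $\frac{4591}{140} \approx 32.793$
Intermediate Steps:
$D{\left(W,K \right)} = 1$ ($D{\left(W,K \right)} = \frac{2 W}{2 W} = 2 W \frac{1}{2 W} = 1$)
$q = - \frac{309}{140}$ ($q = 27 \left(- \frac{1}{20}\right) + 18 \left(- \frac{1}{21}\right) = - \frac{27}{20} - \frac{6}{7} = - \frac{309}{140} \approx -2.2071$)
$z = - \frac{309}{140} \approx -2.2071$
$\left(35 + z\right) D{\left(\sqrt{-3 + 1},8 \right)} = \left(35 - \frac{309}{140}\right) 1 = \frac{4591}{140} \cdot 1 = \frac{4591}{140}$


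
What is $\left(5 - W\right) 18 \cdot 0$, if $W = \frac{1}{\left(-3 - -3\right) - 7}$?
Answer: $0$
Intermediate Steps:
$W = - \frac{1}{7}$ ($W = \frac{1}{\left(-3 + 3\right) - 7} = \frac{1}{0 - 7} = \frac{1}{-7} = - \frac{1}{7} \approx -0.14286$)
$\left(5 - W\right) 18 \cdot 0 = \left(5 - - \frac{1}{7}\right) 18 \cdot 0 = \left(5 + \frac{1}{7}\right) 18 \cdot 0 = \frac{36}{7} \cdot 18 \cdot 0 = \frac{648}{7} \cdot 0 = 0$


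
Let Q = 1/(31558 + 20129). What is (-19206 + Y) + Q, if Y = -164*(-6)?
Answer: -941840513/51687 ≈ -18222.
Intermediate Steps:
Q = 1/51687 ≈ 1.9347e-5
Y = 984
(-19206 + Y) + Q = (-19206 + 984) + 1/51687 = -18222 + 1/51687 = -941840513/51687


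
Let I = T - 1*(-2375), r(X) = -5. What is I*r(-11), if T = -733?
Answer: -8210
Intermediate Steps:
I = 1642 (I = -733 - 1*(-2375) = -733 + 2375 = 1642)
I*r(-11) = 1642*(-5) = -8210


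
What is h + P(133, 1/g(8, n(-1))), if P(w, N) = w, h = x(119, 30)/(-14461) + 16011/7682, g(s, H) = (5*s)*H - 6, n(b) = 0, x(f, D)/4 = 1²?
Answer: 15006394809/111089402 ≈ 135.08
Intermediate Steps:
x(f, D) = 4 (x(f, D) = 4*1² = 4*1 = 4)
g(s, H) = -6 + 5*H*s (g(s, H) = 5*H*s - 6 = -6 + 5*H*s)
h = 231504343/111089402 (h = 4/(-14461) + 16011/7682 = 4*(-1/14461) + 16011*(1/7682) = -4/14461 + 16011/7682 = 231504343/111089402 ≈ 2.0839)
h + P(133, 1/g(8, n(-1))) = 231504343/111089402 + 133 = 15006394809/111089402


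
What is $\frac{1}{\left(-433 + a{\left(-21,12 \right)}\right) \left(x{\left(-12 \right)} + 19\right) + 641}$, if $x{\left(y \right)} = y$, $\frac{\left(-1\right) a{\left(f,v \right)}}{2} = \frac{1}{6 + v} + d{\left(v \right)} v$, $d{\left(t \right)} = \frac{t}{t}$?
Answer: $- \frac{9}{23029} \approx -0.00039081$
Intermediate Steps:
$d{\left(t \right)} = 1$
$a{\left(f,v \right)} = - 2 v - \frac{2}{6 + v}$ ($a{\left(f,v \right)} = - 2 \left(\frac{1}{6 + v} + 1 v\right) = - 2 \left(\frac{1}{6 + v} + v\right) = - 2 \left(v + \frac{1}{6 + v}\right) = - 2 v - \frac{2}{6 + v}$)
$\frac{1}{\left(-433 + a{\left(-21,12 \right)}\right) \left(x{\left(-12 \right)} + 19\right) + 641} = \frac{1}{\left(-433 + \frac{2 \left(-1 - 12^{2} - 72\right)}{6 + 12}\right) \left(-12 + 19\right) + 641} = \frac{1}{\left(-433 + \frac{2 \left(-1 - 144 - 72\right)}{18}\right) 7 + 641} = \frac{1}{\left(-433 + 2 \cdot \frac{1}{18} \left(-1 - 144 - 72\right)\right) 7 + 641} = \frac{1}{\left(-433 + 2 \cdot \frac{1}{18} \left(-217\right)\right) 7 + 641} = \frac{1}{\left(-433 - \frac{217}{9}\right) 7 + 641} = \frac{1}{\left(- \frac{4114}{9}\right) 7 + 641} = \frac{1}{- \frac{28798}{9} + 641} = \frac{1}{- \frac{23029}{9}} = - \frac{9}{23029}$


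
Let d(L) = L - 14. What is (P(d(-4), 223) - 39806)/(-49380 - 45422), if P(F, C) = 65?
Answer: 39741/94802 ≈ 0.41920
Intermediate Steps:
d(L) = -14 + L
(P(d(-4), 223) - 39806)/(-49380 - 45422) = (65 - 39806)/(-49380 - 45422) = -39741/(-94802) = -39741*(-1/94802) = 39741/94802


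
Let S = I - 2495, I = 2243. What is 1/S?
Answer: -1/252 ≈ -0.0039683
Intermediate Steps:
S = -252 (S = 2243 - 2495 = -252)
1/S = 1/(-252) = -1/252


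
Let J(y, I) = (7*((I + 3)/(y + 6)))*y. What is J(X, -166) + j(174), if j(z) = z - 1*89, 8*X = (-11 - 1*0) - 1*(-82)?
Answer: -10128/17 ≈ -595.76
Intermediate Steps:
X = 71/8 (X = ((-11 - 1*0) - 1*(-82))/8 = ((-11 + 0) + 82)/8 = (-11 + 82)/8 = (⅛)*71 = 71/8 ≈ 8.8750)
j(z) = -89 + z (j(z) = z - 89 = -89 + z)
J(y, I) = 7*y*(3 + I)/(6 + y) (J(y, I) = (7*((3 + I)/(6 + y)))*y = (7*(3 + I)/(6 + y))*y = 7*y*(3 + I)/(6 + y))
J(X, -166) + j(174) = 7*(71/8)*(3 - 166)/(6 + 71/8) + (-89 + 174) = 7*(71/8)*(-163)/(119/8) + 85 = 7*(71/8)*(8/119)*(-163) + 85 = -11573/17 + 85 = -10128/17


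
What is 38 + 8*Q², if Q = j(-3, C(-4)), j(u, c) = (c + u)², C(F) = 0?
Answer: 686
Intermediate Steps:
Q = 9 (Q = (0 - 3)² = (-3)² = 9)
38 + 8*Q² = 38 + 8*9² = 38 + 8*81 = 38 + 648 = 686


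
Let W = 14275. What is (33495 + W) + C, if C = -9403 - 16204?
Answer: 22163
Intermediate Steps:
C = -25607
(33495 + W) + C = (33495 + 14275) - 25607 = 47770 - 25607 = 22163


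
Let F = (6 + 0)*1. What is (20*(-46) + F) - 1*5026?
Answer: -5940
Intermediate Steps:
F = 6 (F = 6*1 = 6)
(20*(-46) + F) - 1*5026 = (20*(-46) + 6) - 1*5026 = (-920 + 6) - 5026 = -914 - 5026 = -5940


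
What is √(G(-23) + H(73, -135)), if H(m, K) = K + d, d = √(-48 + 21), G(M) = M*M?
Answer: √(394 + 3*I*√3) ≈ 19.85 + 0.1309*I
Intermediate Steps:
G(M) = M²
d = 3*I*√3 (d = √(-27) = 3*I*√3 ≈ 5.1962*I)
H(m, K) = K + 3*I*√3
√(G(-23) + H(73, -135)) = √((-23)² + (-135 + 3*I*√3)) = √(529 + (-135 + 3*I*√3)) = √(394 + 3*I*√3)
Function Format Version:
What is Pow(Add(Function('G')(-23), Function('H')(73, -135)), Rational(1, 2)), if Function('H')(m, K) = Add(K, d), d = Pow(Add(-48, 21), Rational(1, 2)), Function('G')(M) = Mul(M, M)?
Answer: Pow(Add(394, Mul(3, I, Pow(3, Rational(1, 2)))), Rational(1, 2)) ≈ Add(19.850, Mul(0.1309, I))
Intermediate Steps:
Function('G')(M) = Pow(M, 2)
d = Mul(3, I, Pow(3, Rational(1, 2))) (d = Pow(-27, Rational(1, 2)) = Mul(3, I, Pow(3, Rational(1, 2))) ≈ Mul(5.1962, I))
Function('H')(m, K) = Add(K, Mul(3, I, Pow(3, Rational(1, 2))))
Pow(Add(Function('G')(-23), Function('H')(73, -135)), Rational(1, 2)) = Pow(Add(Pow(-23, 2), Add(-135, Mul(3, I, Pow(3, Rational(1, 2))))), Rational(1, 2)) = Pow(Add(529, Add(-135, Mul(3, I, Pow(3, Rational(1, 2))))), Rational(1, 2)) = Pow(Add(394, Mul(3, I, Pow(3, Rational(1, 2)))), Rational(1, 2))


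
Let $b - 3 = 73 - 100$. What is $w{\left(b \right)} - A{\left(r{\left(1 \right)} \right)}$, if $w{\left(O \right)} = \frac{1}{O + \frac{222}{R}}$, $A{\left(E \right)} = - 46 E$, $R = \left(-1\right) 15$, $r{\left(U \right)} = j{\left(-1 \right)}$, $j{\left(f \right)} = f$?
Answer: $- \frac{8929}{194} \approx -46.026$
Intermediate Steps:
$r{\left(U \right)} = -1$
$R = -15$
$b = -24$ ($b = 3 + \left(73 - 100\right) = 3 - 27 = -24$)
$w{\left(O \right)} = \frac{1}{- \frac{74}{5} + O}$ ($w{\left(O \right)} = \frac{1}{O + \frac{222}{-15}} = \frac{1}{O + 222 \left(- \frac{1}{15}\right)} = \frac{1}{O - \frac{74}{5}} = \frac{1}{- \frac{74}{5} + O}$)
$w{\left(b \right)} - A{\left(r{\left(1 \right)} \right)} = \frac{5}{-74 + 5 \left(-24\right)} - \left(-46\right) \left(-1\right) = \frac{5}{-74 - 120} - 46 = \frac{5}{-194} - 46 = 5 \left(- \frac{1}{194}\right) - 46 = - \frac{5}{194} - 46 = - \frac{8929}{194}$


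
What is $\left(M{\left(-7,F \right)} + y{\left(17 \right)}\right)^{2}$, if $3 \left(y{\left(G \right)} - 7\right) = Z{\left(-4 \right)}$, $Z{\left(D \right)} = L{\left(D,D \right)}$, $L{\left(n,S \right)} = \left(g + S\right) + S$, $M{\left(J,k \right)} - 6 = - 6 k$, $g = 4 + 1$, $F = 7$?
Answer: $900$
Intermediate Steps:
$g = 5$
$M{\left(J,k \right)} = 6 - 6 k$
$L{\left(n,S \right)} = 5 + 2 S$ ($L{\left(n,S \right)} = \left(5 + S\right) + S = 5 + 2 S$)
$Z{\left(D \right)} = 5 + 2 D$
$y{\left(G \right)} = 6$ ($y{\left(G \right)} = 7 + \frac{5 + 2 \left(-4\right)}{3} = 7 + \frac{5 - 8}{3} = 7 + \frac{1}{3} \left(-3\right) = 7 - 1 = 6$)
$\left(M{\left(-7,F \right)} + y{\left(17 \right)}\right)^{2} = \left(\left(6 - 42\right) + 6\right)^{2} = \left(-36 + 6\right)^{2} = \left(-30\right)^{2} = 900$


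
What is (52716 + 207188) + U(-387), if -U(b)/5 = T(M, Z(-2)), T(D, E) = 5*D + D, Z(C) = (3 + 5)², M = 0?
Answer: 259904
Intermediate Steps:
Z(C) = 64 (Z(C) = 8² = 64)
T(D, E) = 6*D
U(b) = 0 (U(b) = -30*0 = -5*0 = 0)
(52716 + 207188) + U(-387) = (52716 + 207188) + 0 = 259904 + 0 = 259904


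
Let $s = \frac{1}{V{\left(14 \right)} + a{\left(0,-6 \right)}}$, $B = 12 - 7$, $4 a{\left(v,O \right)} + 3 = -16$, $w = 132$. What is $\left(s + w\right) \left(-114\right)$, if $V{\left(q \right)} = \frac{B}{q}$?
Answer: $- \frac{615904}{41} \approx -15022.0$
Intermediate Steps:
$a{\left(v,O \right)} = - \frac{19}{4}$ ($a{\left(v,O \right)} = - \frac{3}{4} + \frac{1}{4} \left(-16\right) = - \frac{3}{4} - 4 = - \frac{19}{4}$)
$B = 5$ ($B = 12 - 7 = 5$)
$V{\left(q \right)} = \frac{5}{q}$
$s = - \frac{28}{123}$ ($s = \frac{1}{\frac{5}{14} - \frac{19}{4}} = \frac{1}{- \frac{123}{28}} = - \frac{28}{123} \approx -0.22764$)
$\left(s + w\right) \left(-114\right) = \left(- \frac{28}{123} + 132\right) \left(-114\right) = \frac{16208}{123} \left(-114\right) = - \frac{615904}{41}$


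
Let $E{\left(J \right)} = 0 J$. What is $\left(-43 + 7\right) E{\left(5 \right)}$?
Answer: $0$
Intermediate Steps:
$E{\left(J \right)} = 0$
$\left(-43 + 7\right) E{\left(5 \right)} = \left(-43 + 7\right) 0 = \left(-36\right) 0 = 0$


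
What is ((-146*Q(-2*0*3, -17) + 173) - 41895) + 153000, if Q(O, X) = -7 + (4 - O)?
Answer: 111716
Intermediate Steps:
Q(O, X) = -3 - O
((-146*Q(-2*0*3, -17) + 173) - 41895) + 153000 = ((-146*(-3 - (-2*0)*3) + 173) - 41895) + 153000 = ((-146*(-3 - 0*3) + 173) - 41895) + 153000 = ((-146*(-3 - 1*0) + 173) - 41895) + 153000 = ((-146*(-3 + 0) + 173) - 41895) + 153000 = ((-146*(-3) + 173) - 41895) + 153000 = ((438 + 173) - 41895) + 153000 = (611 - 41895) + 153000 = -41284 + 153000 = 111716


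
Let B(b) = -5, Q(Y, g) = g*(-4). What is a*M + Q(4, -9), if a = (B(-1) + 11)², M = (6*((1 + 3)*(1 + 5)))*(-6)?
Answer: -31068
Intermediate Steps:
Q(Y, g) = -4*g
M = -864 (M = (6*(4*6))*(-6) = (6*24)*(-6) = 144*(-6) = -864)
a = 36 (a = (-5 + 11)² = 6² = 36)
a*M + Q(4, -9) = 36*(-864) - 4*(-9) = -31104 + 36 = -31068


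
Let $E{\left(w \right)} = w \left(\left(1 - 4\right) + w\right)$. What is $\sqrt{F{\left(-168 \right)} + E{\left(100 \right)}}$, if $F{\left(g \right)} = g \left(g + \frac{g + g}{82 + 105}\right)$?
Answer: $\frac{2 \sqrt{334180033}}{187} \approx 195.51$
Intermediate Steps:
$F{\left(g \right)} = \frac{189 g^{2}}{187}$ ($F{\left(g \right)} = g \left(g + \frac{2 g}{187}\right) = g \frac{189 g}{187} = \frac{189 g^{2}}{187}$)
$E{\left(w \right)} = w \left(-3 + w\right)$
$\sqrt{F{\left(-168 \right)} + E{\left(100 \right)}} = \sqrt{\frac{189 \left(-168\right)^{2}}{187} + 100 \left(-3 + 100\right)} = \sqrt{\frac{189}{187} \cdot 28224 + 100 \cdot 97} = \sqrt{\frac{5334336}{187} + 9700} = \sqrt{\frac{7148236}{187}} = \frac{2 \sqrt{334180033}}{187}$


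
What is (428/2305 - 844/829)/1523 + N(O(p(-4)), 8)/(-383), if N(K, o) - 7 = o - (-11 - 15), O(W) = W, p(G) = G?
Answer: -119928097199/1114613086105 ≈ -0.10760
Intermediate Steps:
N(K, o) = 33 + o (N(K, o) = 7 + (o - (-11 - 15)) = 7 + (o - 1*(-26)) = 7 + (o + 26) = 7 + (26 + o) = 33 + o)
(428/2305 - 844/829)/1523 + N(O(p(-4)), 8)/(-383) = (428/2305 - 844/829)/1523 + (33 + 8)/(-383) = (428*(1/2305) - 844*1/829)*(1/1523) + 41*(-1/383) = (428/2305 - 844/829)*(1/1523) - 41/383 = -1590608/1910845*1/1523 - 41/383 = -1590608/2910216935 - 41/383 = -119928097199/1114613086105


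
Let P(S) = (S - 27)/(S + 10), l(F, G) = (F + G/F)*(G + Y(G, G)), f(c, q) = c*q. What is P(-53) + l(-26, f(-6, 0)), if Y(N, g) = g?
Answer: 80/43 ≈ 1.8605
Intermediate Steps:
l(F, G) = 2*G*(F + G/F) (l(F, G) = (F + G/F)*(G + G) = (F + G/F)*(2*G) = 2*G*(F + G/F))
P(S) = (-27 + S)/(10 + S)
P(-53) + l(-26, f(-6, 0)) = (-27 - 53)/(10 - 53) + 2*(-6*0)*(-6*0 + (-26)**2)/(-26) = -80/(-43) + 2*0*(-1/26)*(0 + 676) = -1/43*(-80) + 2*0*(-1/26)*676 = 80/43 + 0 = 80/43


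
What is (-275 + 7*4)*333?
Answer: -82251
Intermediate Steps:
(-275 + 7*4)*333 = (-275 + 28)*333 = -247*333 = -82251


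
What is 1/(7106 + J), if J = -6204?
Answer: 1/902 ≈ 0.0011086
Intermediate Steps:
1/(7106 + J) = 1/(7106 - 6204) = 1/902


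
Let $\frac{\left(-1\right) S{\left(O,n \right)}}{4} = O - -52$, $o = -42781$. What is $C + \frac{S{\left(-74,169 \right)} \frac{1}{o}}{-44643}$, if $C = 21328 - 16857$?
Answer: $\frac{8539038530281}{1909872183} \approx 4471.0$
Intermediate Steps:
$S{\left(O,n \right)} = -208 - 4 O$ ($S{\left(O,n \right)} = - 4 \left(O - -52\right) = - 4 \left(O + 52\right) = - 4 \left(52 + O\right) = -208 - 4 O$)
$C = 4471$ ($C = 21328 - 16857 = 4471$)
$C + \frac{S{\left(-74,169 \right)} \frac{1}{o}}{-44643} = 4471 + \frac{\left(-208 - -296\right) \frac{1}{-42781}}{-44643} = 4471 + \left(-208 + 296\right) \left(- \frac{1}{42781}\right) \left(- \frac{1}{44643}\right) = 4471 + 88 \left(- \frac{1}{42781}\right) \left(- \frac{1}{44643}\right) = 4471 - - \frac{88}{1909872183} = 4471 + \frac{88}{1909872183} = \frac{8539038530281}{1909872183}$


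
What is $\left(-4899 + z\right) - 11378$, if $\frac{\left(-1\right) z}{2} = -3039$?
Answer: $-10199$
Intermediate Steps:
$z = 6078$ ($z = \left(-2\right) \left(-3039\right) = 6078$)
$\left(-4899 + z\right) - 11378 = \left(-4899 + 6078\right) - 11378 = 1179 - 11378 = -10199$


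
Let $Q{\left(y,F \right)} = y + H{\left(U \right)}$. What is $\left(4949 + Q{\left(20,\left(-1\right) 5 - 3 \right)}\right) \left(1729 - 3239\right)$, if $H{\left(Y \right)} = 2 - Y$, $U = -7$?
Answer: $-7516780$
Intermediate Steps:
$Q{\left(y,F \right)} = 9 + y$ ($Q{\left(y,F \right)} = y + \left(2 - -7\right) = y + \left(2 + 7\right) = y + 9 = 9 + y$)
$\left(4949 + Q{\left(20,\left(-1\right) 5 - 3 \right)}\right) \left(1729 - 3239\right) = \left(4949 + \left(9 + 20\right)\right) \left(1729 - 3239\right) = \left(4949 + 29\right) \left(-1510\right) = 4978 \left(-1510\right) = -7516780$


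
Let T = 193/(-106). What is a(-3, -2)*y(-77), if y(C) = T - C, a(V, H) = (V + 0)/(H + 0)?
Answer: 23907/212 ≈ 112.77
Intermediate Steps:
a(V, H) = V/H
T = -193/106 (T = 193*(-1/106) = -193/106 ≈ -1.8208)
y(C) = -193/106 - C
a(-3, -2)*y(-77) = (-3/(-2))*(-193/106 - 1*(-77)) = (-3*(-½))*(-193/106 + 77) = (3/2)*(7969/106) = 23907/212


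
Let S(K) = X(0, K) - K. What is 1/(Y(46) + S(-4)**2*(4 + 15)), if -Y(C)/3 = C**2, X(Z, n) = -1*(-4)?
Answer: -1/5132 ≈ -0.00019486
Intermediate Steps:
X(Z, n) = 4
S(K) = 4 - K
Y(C) = -3*C**2
1/(Y(46) + S(-4)**2*(4 + 15)) = 1/(-3*46**2 + (4 - 1*(-4))**2*(4 + 15)) = 1/(-3*2116 + (4 + 4)**2*19) = 1/(-6348 + 8**2*19) = 1/(-6348 + 64*19) = 1/(-6348 + 1216) = 1/(-5132) = -1/5132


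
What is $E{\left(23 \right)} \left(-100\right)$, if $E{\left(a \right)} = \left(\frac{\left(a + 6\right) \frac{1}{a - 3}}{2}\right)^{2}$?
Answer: $- \frac{841}{16} \approx -52.563$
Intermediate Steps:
$E{\left(a \right)} = \frac{\left(6 + a\right)^{2}}{4 \left(-3 + a\right)^{2}}$ ($E{\left(a \right)} = \left(\frac{6 + a}{-3 + a} \frac{1}{2}\right)^{2} = \left(\frac{6 + a}{2 \left(-3 + a\right)}\right)^{2} = \frac{\left(6 + a\right)^{2}}{4 \left(-3 + a\right)^{2}}$)
$E{\left(23 \right)} \left(-100\right) = \frac{\left(6 + 23\right)^{2}}{4 \left(-3 + 23\right)^{2}} \left(-100\right) = \frac{29^{2}}{4 \cdot 400} \left(-100\right) = \frac{1}{4} \cdot \frac{1}{400} \cdot 841 \left(-100\right) = \frac{841}{1600} \left(-100\right) = - \frac{841}{16}$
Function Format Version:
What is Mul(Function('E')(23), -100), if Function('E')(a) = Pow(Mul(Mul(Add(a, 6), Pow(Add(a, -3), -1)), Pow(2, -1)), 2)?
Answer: Rational(-841, 16) ≈ -52.563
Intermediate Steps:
Function('E')(a) = Mul(Rational(1, 4), Pow(Add(-3, a), -2), Pow(Add(6, a), 2)) (Function('E')(a) = Pow(Mul(Mul(Add(6, a), Pow(Add(-3, a), -1)), Rational(1, 2)), 2) = Pow(Mul(Mul(Pow(Add(-3, a), -1), Add(6, a)), Rational(1, 2)), 2) = Pow(Mul(Rational(1, 2), Pow(Add(-3, a), -1), Add(6, a)), 2) = Mul(Rational(1, 4), Pow(Add(-3, a), -2), Pow(Add(6, a), 2)))
Mul(Function('E')(23), -100) = Mul(Mul(Rational(1, 4), Pow(Add(-3, 23), -2), Pow(Add(6, 23), 2)), -100) = Mul(Mul(Rational(1, 4), Pow(20, -2), Pow(29, 2)), -100) = Mul(Mul(Rational(1, 4), Rational(1, 400), 841), -100) = Mul(Rational(841, 1600), -100) = Rational(-841, 16)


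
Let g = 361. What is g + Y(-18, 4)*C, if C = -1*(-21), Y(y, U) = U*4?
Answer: 697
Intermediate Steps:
Y(y, U) = 4*U
C = 21
g + Y(-18, 4)*C = 361 + (4*4)*21 = 361 + 16*21 = 361 + 336 = 697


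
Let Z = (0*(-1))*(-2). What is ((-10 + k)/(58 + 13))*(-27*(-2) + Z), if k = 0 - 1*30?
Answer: -2160/71 ≈ -30.423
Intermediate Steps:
Z = 0 (Z = 0*(-2) = 0)
k = -30 (k = 0 - 30 = -30)
((-10 + k)/(58 + 13))*(-27*(-2) + Z) = ((-10 - 30)/(58 + 13))*(-27*(-2) + 0) = (-40/71)*(54 + 0) = -40*1/71*54 = -40/71*54 = -2160/71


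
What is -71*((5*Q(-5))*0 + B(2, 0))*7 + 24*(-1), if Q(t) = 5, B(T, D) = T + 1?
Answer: -1515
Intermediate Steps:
B(T, D) = 1 + T
-71*((5*Q(-5))*0 + B(2, 0))*7 + 24*(-1) = -71*((5*5)*0 + (1 + 2))*7 + 24*(-1) = -71*(25*0 + 3)*7 - 24 = -71*(0 + 3)*7 - 24 = -213*7 - 24 = -71*21 - 24 = -1491 - 24 = -1515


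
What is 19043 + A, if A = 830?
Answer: 19873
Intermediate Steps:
19043 + A = 19043 + 830 = 19873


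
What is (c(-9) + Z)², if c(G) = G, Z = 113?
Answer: 10816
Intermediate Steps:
(c(-9) + Z)² = (-9 + 113)² = 104² = 10816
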